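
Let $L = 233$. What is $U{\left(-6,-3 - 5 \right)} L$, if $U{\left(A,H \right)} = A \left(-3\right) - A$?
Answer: $5592$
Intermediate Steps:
$U{\left(A,H \right)} = - 4 A$ ($U{\left(A,H \right)} = - 3 A - A = - 4 A$)
$U{\left(-6,-3 - 5 \right)} L = \left(-4\right) \left(-6\right) 233 = 24 \cdot 233 = 5592$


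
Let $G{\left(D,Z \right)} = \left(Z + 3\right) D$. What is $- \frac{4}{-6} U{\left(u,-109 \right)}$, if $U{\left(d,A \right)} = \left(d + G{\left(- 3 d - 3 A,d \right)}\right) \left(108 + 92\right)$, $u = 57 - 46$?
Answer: $\frac{1650800}{3} \approx 5.5027 \cdot 10^{5}$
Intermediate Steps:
$u = 11$
$G{\left(D,Z \right)} = D \left(3 + Z\right)$ ($G{\left(D,Z \right)} = \left(3 + Z\right) D = D \left(3 + Z\right)$)
$U{\left(d,A \right)} = 200 d + 200 \left(3 + d\right) \left(- 3 A - 3 d\right)$ ($U{\left(d,A \right)} = \left(d + \left(- 3 d - 3 A\right) \left(3 + d\right)\right) \left(108 + 92\right) = \left(d + \left(- 3 A - 3 d\right) \left(3 + d\right)\right) 200 = \left(d + \left(3 + d\right) \left(- 3 A - 3 d\right)\right) 200 = 200 d + 200 \left(3 + d\right) \left(- 3 A - 3 d\right)$)
$- \frac{4}{-6} U{\left(u,-109 \right)} = - \frac{4}{-6} \left(200 \cdot 11 - 600 \left(3 + 11\right) \left(-109 + 11\right)\right) = \left(-4\right) \left(- \frac{1}{6}\right) \left(2200 - 8400 \left(-98\right)\right) = \frac{2 \left(2200 + 823200\right)}{3} = \frac{2}{3} \cdot 825400 = \frac{1650800}{3}$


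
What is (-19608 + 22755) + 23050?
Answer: 26197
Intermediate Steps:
(-19608 + 22755) + 23050 = 3147 + 23050 = 26197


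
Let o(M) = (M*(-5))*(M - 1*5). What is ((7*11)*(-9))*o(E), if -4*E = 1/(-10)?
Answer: -137907/320 ≈ -430.96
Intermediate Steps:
E = 1/40 (E = -1/4/(-10) = -1/4*(-1/10) = 1/40 ≈ 0.025000)
o(M) = -5*M*(-5 + M) (o(M) = (-5*M)*(M - 5) = (-5*M)*(-5 + M) = -5*M*(-5 + M))
((7*11)*(-9))*o(E) = ((7*11)*(-9))*(5*(1/40)*(5 - 1*1/40)) = (77*(-9))*(5*(1/40)*(5 - 1/40)) = -3465*199/(40*40) = -693*199/320 = -137907/320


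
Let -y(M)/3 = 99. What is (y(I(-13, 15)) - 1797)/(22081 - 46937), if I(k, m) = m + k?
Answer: 1047/12428 ≈ 0.084245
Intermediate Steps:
I(k, m) = k + m
y(M) = -297 (y(M) = -3*99 = -297)
(y(I(-13, 15)) - 1797)/(22081 - 46937) = (-297 - 1797)/(22081 - 46937) = -2094/(-24856) = -2094*(-1/24856) = 1047/12428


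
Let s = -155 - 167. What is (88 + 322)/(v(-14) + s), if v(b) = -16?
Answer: -205/169 ≈ -1.2130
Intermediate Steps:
s = -322
(88 + 322)/(v(-14) + s) = (88 + 322)/(-16 - 322) = 410/(-338) = 410*(-1/338) = -205/169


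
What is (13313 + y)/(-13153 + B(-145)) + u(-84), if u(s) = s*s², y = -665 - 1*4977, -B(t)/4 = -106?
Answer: -2514845629/4243 ≈ -5.9271e+5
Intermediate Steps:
B(t) = 424 (B(t) = -4*(-106) = 424)
y = -5642 (y = -665 - 4977 = -5642)
u(s) = s³
(13313 + y)/(-13153 + B(-145)) + u(-84) = (13313 - 5642)/(-13153 + 424) + (-84)³ = 7671/(-12729) - 592704 = 7671*(-1/12729) - 592704 = -2557/4243 - 592704 = -2514845629/4243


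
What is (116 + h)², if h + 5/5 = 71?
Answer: 34596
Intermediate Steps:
h = 70 (h = -1 + 71 = 70)
(116 + h)² = (116 + 70)² = 186² = 34596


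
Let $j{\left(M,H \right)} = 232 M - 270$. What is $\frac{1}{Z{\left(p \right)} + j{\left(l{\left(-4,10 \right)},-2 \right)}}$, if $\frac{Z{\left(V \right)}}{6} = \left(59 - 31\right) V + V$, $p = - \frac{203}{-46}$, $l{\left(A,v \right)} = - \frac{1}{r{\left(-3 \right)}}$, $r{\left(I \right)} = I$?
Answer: $\frac{69}{39689} \approx 0.0017385$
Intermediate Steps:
$l{\left(A,v \right)} = \frac{1}{3}$ ($l{\left(A,v \right)} = - \frac{1}{-3} = \left(-1\right) \left(- \frac{1}{3}\right) = \frac{1}{3}$)
$p = \frac{203}{46}$ ($p = \left(-203\right) \left(- \frac{1}{46}\right) = \frac{203}{46} \approx 4.413$)
$Z{\left(V \right)} = 174 V$ ($Z{\left(V \right)} = 6 \left(\left(59 - 31\right) V + V\right) = 6 \left(28 V + V\right) = 6 \cdot 29 V = 174 V$)
$j{\left(M,H \right)} = -270 + 232 M$
$\frac{1}{Z{\left(p \right)} + j{\left(l{\left(-4,10 \right)},-2 \right)}} = \frac{1}{174 \cdot \frac{203}{46} + \left(-270 + 232 \cdot \frac{1}{3}\right)} = \frac{1}{\frac{17661}{23} + \left(-270 + \frac{232}{3}\right)} = \frac{1}{\frac{17661}{23} - \frac{578}{3}} = \frac{1}{\frac{39689}{69}} = \frac{69}{39689}$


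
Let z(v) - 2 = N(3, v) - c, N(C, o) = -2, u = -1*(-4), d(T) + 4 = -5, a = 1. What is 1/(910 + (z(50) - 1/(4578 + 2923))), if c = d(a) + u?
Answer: 7501/6863414 ≈ 0.0010929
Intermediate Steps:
d(T) = -9 (d(T) = -4 - 5 = -9)
u = 4
c = -5 (c = -9 + 4 = -5)
z(v) = 5 (z(v) = 2 + (-2 - 1*(-5)) = 2 + (-2 + 5) = 2 + 3 = 5)
1/(910 + (z(50) - 1/(4578 + 2923))) = 1/(910 + (5 - 1/(4578 + 2923))) = 1/(910 + (5 - 1/7501)) = 1/(910 + 37504/7501) = 1/(6863414/7501) = 7501/6863414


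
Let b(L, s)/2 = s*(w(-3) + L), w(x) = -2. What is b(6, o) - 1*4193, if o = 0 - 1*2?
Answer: -4209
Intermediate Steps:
o = -2 (o = 0 - 2 = -2)
b(L, s) = 2*s*(-2 + L) (b(L, s) = 2*(s*(-2 + L)) = 2*s*(-2 + L))
b(6, o) - 1*4193 = 2*(-2)*(-2 + 6) - 1*4193 = 2*(-2)*4 - 4193 = -16 - 4193 = -4209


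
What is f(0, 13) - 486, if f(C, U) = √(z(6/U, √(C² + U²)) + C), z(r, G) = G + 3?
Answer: -482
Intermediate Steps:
z(r, G) = 3 + G
f(C, U) = √(3 + C + √(C² + U²)) (f(C, U) = √((3 + √(C² + U²)) + C) = √(3 + C + √(C² + U²)))
f(0, 13) - 486 = √(3 + 0 + √(0² + 13²)) - 486 = √(3 + 0 + √(0 + 169)) - 486 = √(3 + 0 + √169) - 486 = √(3 + 0 + 13) - 486 = √16 - 486 = 4 - 486 = -482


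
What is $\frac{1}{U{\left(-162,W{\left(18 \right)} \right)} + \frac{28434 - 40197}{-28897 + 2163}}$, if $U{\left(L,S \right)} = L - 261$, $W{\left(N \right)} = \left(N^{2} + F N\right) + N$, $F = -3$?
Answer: $- \frac{26734}{11296719} \approx -0.0023665$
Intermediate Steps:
$W{\left(N \right)} = N^{2} - 2 N$ ($W{\left(N \right)} = \left(N^{2} - 3 N\right) + N = N^{2} - 2 N$)
$U{\left(L,S \right)} = -261 + L$
$\frac{1}{U{\left(-162,W{\left(18 \right)} \right)} + \frac{28434 - 40197}{-28897 + 2163}} = \frac{1}{\left(-261 - 162\right) + \frac{28434 - 40197}{-28897 + 2163}} = \frac{1}{-423 - \frac{11763}{-26734}} = \frac{1}{-423 - - \frac{11763}{26734}} = \frac{1}{-423 + \frac{11763}{26734}} = \frac{1}{- \frac{11296719}{26734}} = - \frac{26734}{11296719}$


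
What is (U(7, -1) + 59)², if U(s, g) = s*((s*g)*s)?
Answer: 80656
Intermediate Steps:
U(s, g) = g*s³ (U(s, g) = s*((g*s)*s) = s*(g*s²) = g*s³)
(U(7, -1) + 59)² = (-1*7³ + 59)² = (-1*343 + 59)² = (-343 + 59)² = (-284)² = 80656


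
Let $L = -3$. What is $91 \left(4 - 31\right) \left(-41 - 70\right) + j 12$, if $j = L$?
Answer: $272691$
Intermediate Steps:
$j = -3$
$91 \left(4 - 31\right) \left(-41 - 70\right) + j 12 = 91 \left(4 - 31\right) \left(-41 - 70\right) - 36 = 91 \left(\left(-27\right) \left(-111\right)\right) - 36 = 91 \cdot 2997 - 36 = 272727 - 36 = 272691$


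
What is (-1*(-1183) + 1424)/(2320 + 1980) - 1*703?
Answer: -3020293/4300 ≈ -702.39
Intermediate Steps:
(-1*(-1183) + 1424)/(2320 + 1980) - 1*703 = (1183 + 1424)/4300 - 703 = 2607*(1/4300) - 703 = 2607/4300 - 703 = -3020293/4300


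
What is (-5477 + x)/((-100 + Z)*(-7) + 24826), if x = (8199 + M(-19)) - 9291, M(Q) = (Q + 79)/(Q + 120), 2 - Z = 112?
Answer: -663409/2655896 ≈ -0.24979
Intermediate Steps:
Z = -110 (Z = 2 - 1*112 = 2 - 112 = -110)
M(Q) = (79 + Q)/(120 + Q)
x = -110232/101 (x = (8199 + (79 - 19)/(120 - 19)) - 9291 = (8199 + 60/101) - 9291 = 828159/101 - 9291 = -110232/101 ≈ -1091.4)
(-5477 + x)/((-100 + Z)*(-7) + 24826) = (-5477 - 110232/101)/((-100 - 110)*(-7) + 24826) = -663409/(101*(-210*(-7) + 24826)) = -663409/(101*(1470 + 24826)) = -663409/101/26296 = -663409/101*1/26296 = -663409/2655896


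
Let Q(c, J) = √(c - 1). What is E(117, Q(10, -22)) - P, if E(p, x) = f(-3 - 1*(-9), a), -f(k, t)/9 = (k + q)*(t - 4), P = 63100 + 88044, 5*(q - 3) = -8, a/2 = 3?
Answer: -756386/5 ≈ -1.5128e+5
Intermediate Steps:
a = 6 (a = 2*3 = 6)
q = 7/5 (q = 3 + (⅕)*(-8) = 3 - 8/5 = 7/5 ≈ 1.4000)
Q(c, J) = √(-1 + c)
P = 151144
f(k, t) = -9*(-4 + t)*(7/5 + k) (f(k, t) = -9*(k + 7/5)*(t - 4) = -9*(7/5 + k)*(-4 + t) = -9*(-4 + t)*(7/5 + k))
E(p, x) = -666/5 (E(p, x) = 252/5 + 36*(-3 - 1*(-9)) - 63/5*6 - 9*(-3 - 1*(-9))*6 = 252/5 + 36*(-3 + 9) - 378/5 - 9*(-3 + 9)*6 = 252/5 + 36*6 - 378/5 - 9*6*6 = 252/5 + 216 - 378/5 - 324 = -666/5)
E(117, Q(10, -22)) - P = -666/5 - 1*151144 = -666/5 - 151144 = -756386/5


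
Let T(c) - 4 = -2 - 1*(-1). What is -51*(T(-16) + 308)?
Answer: -15861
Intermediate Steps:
T(c) = 3 (T(c) = 4 + (-2 - 1*(-1)) = 4 + (-2 + 1) = 4 - 1 = 3)
-51*(T(-16) + 308) = -51*(3 + 308) = -51*311 = -15861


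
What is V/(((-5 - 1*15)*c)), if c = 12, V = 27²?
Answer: -243/80 ≈ -3.0375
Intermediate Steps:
V = 729
V/(((-5 - 1*15)*c)) = 729/(((-5 - 1*15)*12)) = 729/(((-5 - 15)*12)) = 729/((-20*12)) = 729/(-240) = 729*(-1/240) = -243/80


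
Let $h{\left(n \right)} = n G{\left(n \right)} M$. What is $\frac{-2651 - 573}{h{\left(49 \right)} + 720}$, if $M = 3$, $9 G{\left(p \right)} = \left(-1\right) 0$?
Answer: $- \frac{403}{90} \approx -4.4778$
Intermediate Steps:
$G{\left(p \right)} = 0$ ($G{\left(p \right)} = \frac{\left(-1\right) 0}{9} = \frac{1}{9} \cdot 0 = 0$)
$h{\left(n \right)} = 0$ ($h{\left(n \right)} = n 0 \cdot 3 = 0 \cdot 3 = 0$)
$\frac{-2651 - 573}{h{\left(49 \right)} + 720} = \frac{-2651 - 573}{0 + 720} = - \frac{3224}{720} = \left(-3224\right) \frac{1}{720} = - \frac{403}{90}$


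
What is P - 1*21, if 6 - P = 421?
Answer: -436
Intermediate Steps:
P = -415 (P = 6 - 1*421 = 6 - 421 = -415)
P - 1*21 = -415 - 1*21 = -415 - 21 = -436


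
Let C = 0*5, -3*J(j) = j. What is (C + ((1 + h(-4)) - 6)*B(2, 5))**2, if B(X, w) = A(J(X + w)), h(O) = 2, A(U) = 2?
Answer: 36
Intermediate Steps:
J(j) = -j/3
C = 0
B(X, w) = 2
(C + ((1 + h(-4)) - 6)*B(2, 5))**2 = (0 + ((1 + 2) - 6)*2)**2 = (0 + (3 - 6)*2)**2 = (0 - 3*2)**2 = (0 - 6)**2 = (-6)**2 = 36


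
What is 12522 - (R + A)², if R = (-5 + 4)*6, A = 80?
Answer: 7046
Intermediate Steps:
R = -6 (R = -1*6 = -6)
12522 - (R + A)² = 12522 - (-6 + 80)² = 12522 - 1*74² = 12522 - 1*5476 = 12522 - 5476 = 7046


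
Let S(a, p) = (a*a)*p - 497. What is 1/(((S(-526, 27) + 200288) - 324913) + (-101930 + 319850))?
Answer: 1/7563050 ≈ 1.3222e-7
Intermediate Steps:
S(a, p) = -497 + p*a² (S(a, p) = a²*p - 497 = p*a² - 497 = -497 + p*a²)
1/(((S(-526, 27) + 200288) - 324913) + (-101930 + 319850)) = 1/((((-497 + 27*(-526)²) + 200288) - 324913) + (-101930 + 319850)) = 1/((((-497 + 27*276676) + 200288) - 324913) + 217920) = 1/((((-497 + 7470252) + 200288) - 324913) + 217920) = 1/(((7469755 + 200288) - 324913) + 217920) = 1/((7670043 - 324913) + 217920) = 1/(7345130 + 217920) = 1/7563050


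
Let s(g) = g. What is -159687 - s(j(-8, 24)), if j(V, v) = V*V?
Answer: -159751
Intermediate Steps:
j(V, v) = V²
-159687 - s(j(-8, 24)) = -159687 - 1*(-8)² = -159687 - 1*64 = -159687 - 64 = -159751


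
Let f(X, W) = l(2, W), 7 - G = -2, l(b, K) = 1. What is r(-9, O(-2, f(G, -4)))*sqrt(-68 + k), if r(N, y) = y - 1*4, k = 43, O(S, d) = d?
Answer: -15*I ≈ -15.0*I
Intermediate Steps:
G = 9 (G = 7 - 1*(-2) = 7 + 2 = 9)
f(X, W) = 1
r(N, y) = -4 + y (r(N, y) = y - 4 = -4 + y)
r(-9, O(-2, f(G, -4)))*sqrt(-68 + k) = (-4 + 1)*sqrt(-68 + 43) = -15*I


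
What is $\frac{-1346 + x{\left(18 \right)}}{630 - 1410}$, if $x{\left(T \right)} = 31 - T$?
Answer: $\frac{1333}{780} \approx 1.709$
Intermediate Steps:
$\frac{-1346 + x{\left(18 \right)}}{630 - 1410} = \frac{-1346 + \left(31 - 18\right)}{630 - 1410} = \frac{-1346 + \left(31 - 18\right)}{-780} = \left(-1346 + 13\right) \left(- \frac{1}{780}\right) = \left(-1333\right) \left(- \frac{1}{780}\right) = \frac{1333}{780}$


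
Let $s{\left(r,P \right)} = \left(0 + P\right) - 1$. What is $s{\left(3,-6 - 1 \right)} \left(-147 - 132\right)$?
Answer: $2232$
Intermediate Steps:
$s{\left(r,P \right)} = -1 + P$ ($s{\left(r,P \right)} = P - 1 = -1 + P$)
$s{\left(3,-6 - 1 \right)} \left(-147 - 132\right) = \left(-1 - 7\right) \left(-147 - 132\right) = \left(-1 - 7\right) \left(-279\right) = \left(-8\right) \left(-279\right) = 2232$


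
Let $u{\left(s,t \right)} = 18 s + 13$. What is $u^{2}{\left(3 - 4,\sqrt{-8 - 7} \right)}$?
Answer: $25$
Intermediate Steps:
$u{\left(s,t \right)} = 13 + 18 s$
$u^{2}{\left(3 - 4,\sqrt{-8 - 7} \right)} = \left(13 + 18 \left(3 - 4\right)\right)^{2} = \left(13 + 18 \left(-1\right)\right)^{2} = \left(13 - 18\right)^{2} = \left(-5\right)^{2} = 25$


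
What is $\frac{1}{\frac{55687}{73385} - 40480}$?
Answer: $- \frac{73385}{2970569113} \approx -2.4704 \cdot 10^{-5}$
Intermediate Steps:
$\frac{1}{\frac{55687}{73385} - 40480} = \frac{1}{- \frac{2970569113}{73385}} = - \frac{73385}{2970569113}$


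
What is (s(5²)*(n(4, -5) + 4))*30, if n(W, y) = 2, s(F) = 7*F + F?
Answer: 36000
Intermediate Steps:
s(F) = 8*F
(s(5²)*(n(4, -5) + 4))*30 = ((8*5²)*(2 + 4))*30 = ((8*25)*6)*30 = (200*6)*30 = 1200*30 = 36000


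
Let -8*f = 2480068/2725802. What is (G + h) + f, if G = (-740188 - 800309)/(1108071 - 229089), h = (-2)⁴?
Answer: 11287770867361/798643631188 ≈ 14.134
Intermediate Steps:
h = 16
f = -620017/5451604 (f = -620017/(2*2725802) = -⅛*1240034/1362901 = -620017/5451604 ≈ -0.11373)
G = -513499/292994 (G = -1540497/878982 = -1540497*1/878982 = -513499/292994 ≈ -1.7526)
(G + h) + f = (-513499/292994 + 16) - 620017/5451604 = 4174405/292994 - 620017/5451604 = 11287770867361/798643631188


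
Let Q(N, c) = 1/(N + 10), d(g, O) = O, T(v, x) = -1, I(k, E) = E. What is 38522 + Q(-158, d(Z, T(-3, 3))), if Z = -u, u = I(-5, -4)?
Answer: 5701255/148 ≈ 38522.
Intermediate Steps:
u = -4
Z = 4 (Z = -1*(-4) = 4)
Q(N, c) = 1/(10 + N)
38522 + Q(-158, d(Z, T(-3, 3))) = 38522 + 1/(10 - 158) = 38522 + 1/(-148) = 38522 - 1/148 = 5701255/148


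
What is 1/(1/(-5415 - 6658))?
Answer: -12073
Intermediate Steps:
1/(1/(-5415 - 6658)) = 1/(1/(-12073)) = 1/(-1/12073) = -12073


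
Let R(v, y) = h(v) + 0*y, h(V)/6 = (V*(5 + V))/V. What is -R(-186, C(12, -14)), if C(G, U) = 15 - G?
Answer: 1086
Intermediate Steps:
h(V) = 30 + 6*V (h(V) = 6*((V*(5 + V))/V) = 6*(5 + V) = 30 + 6*V)
R(v, y) = 30 + 6*v (R(v, y) = (30 + 6*v) + 0*y = (30 + 6*v) + 0 = 30 + 6*v)
-R(-186, C(12, -14)) = -(30 + 6*(-186)) = -(30 - 1116) = -1*(-1086) = 1086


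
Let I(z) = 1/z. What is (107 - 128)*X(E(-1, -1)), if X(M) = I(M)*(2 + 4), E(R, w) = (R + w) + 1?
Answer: 126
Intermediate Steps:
E(R, w) = 1 + R + w
I(z) = 1/z
X(M) = 6/M (X(M) = (2 + 4)/M = 6/M)
(107 - 128)*X(E(-1, -1)) = (107 - 128)*(6/(1 - 1 - 1)) = -126/(-1) = -126*(-1) = -21*(-6) = 126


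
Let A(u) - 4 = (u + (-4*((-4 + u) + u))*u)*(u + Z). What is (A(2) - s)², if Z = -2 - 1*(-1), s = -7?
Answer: 169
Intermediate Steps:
Z = -1 (Z = -2 + 1 = -1)
A(u) = 4 + (-1 + u)*(u + u*(16 - 8*u)) (A(u) = 4 + (u + (-4*((-4 + u) + u))*u)*(u - 1) = 4 + (u + (-4*(-4 + 2*u))*u)*(-1 + u) = 4 + (u + (16 - 8*u)*u)*(-1 + u) = 4 + (u + u*(16 - 8*u))*(-1 + u) = 4 + (-1 + u)*(u + u*(16 - 8*u)))
(A(2) - s)² = ((4 - 17*2 - 8*2³ + 25*2²) - 1*(-7))² = ((4 - 34 - 8*8 + 25*4) + 7)² = ((4 - 34 - 64 + 100) + 7)² = (6 + 7)² = 13² = 169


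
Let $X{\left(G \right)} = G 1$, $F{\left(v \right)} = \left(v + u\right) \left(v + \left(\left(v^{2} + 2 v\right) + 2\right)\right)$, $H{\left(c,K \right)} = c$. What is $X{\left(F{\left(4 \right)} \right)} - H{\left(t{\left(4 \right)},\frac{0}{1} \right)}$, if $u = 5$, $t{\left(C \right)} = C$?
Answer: $266$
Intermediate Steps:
$F{\left(v \right)} = \left(5 + v\right) \left(2 + v^{2} + 3 v\right)$ ($F{\left(v \right)} = \left(v + 5\right) \left(v + \left(\left(v^{2} + 2 v\right) + 2\right)\right) = \left(5 + v\right) \left(v + \left(2 + v^{2} + 2 v\right)\right) = \left(5 + v\right) \left(2 + v^{2} + 3 v\right)$)
$X{\left(G \right)} = G$
$X{\left(F{\left(4 \right)} \right)} - H{\left(t{\left(4 \right)},\frac{0}{1} \right)} = \left(10 + 4^{3} + 8 \cdot 4^{2} + 17 \cdot 4\right) - 4 = \left(10 + 64 + 8 \cdot 16 + 68\right) - 4 = \left(10 + 64 + 128 + 68\right) - 4 = 270 - 4 = 266$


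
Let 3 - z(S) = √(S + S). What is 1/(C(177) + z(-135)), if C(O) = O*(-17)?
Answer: I/(3*(√30 - 1002*I)) ≈ -0.00033266 + 1.8184e-6*I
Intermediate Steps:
z(S) = 3 - √2*√S (z(S) = 3 - √(S + S) = 3 - √(2*S) = 3 - √2*√S)
C(O) = -17*O
1/(C(177) + z(-135)) = 1/(-17*177 + (3 - √2*√(-135))) = 1/(-3009 + (3 - √2*3*I*√15)) = 1/(-3009 + (3 - 3*I*√30)) = 1/(-3006 - 3*I*√30)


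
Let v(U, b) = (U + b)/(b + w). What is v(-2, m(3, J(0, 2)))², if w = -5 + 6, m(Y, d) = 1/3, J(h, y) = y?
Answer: 25/16 ≈ 1.5625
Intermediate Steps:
m(Y, d) = ⅓
w = 1
v(U, b) = (U + b)/(1 + b) (v(U, b) = (U + b)/(b + 1) = (U + b)/(1 + b))
v(-2, m(3, J(0, 2)))² = ((-2 + ⅓)/(1 + ⅓))² = (-5/3/(4/3))² = ((¾)*(-5/3))² = (-5/4)² = 25/16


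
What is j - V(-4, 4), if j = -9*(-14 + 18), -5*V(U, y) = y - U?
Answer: -172/5 ≈ -34.400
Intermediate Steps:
V(U, y) = -y/5 + U/5 (V(U, y) = -(y - U)/5 = -y/5 + U/5)
j = -36 (j = -9*4 = -36)
j - V(-4, 4) = -36 - (-⅕*4 + (⅕)*(-4)) = -36 - (-⅘ - ⅘) = -36 - 1*(-8/5) = -36 + 8/5 = -172/5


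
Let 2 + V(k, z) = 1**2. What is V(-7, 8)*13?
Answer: -13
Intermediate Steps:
V(k, z) = -1 (V(k, z) = -2 + 1**2 = -2 + 1 = -1)
V(-7, 8)*13 = -1*13 = -13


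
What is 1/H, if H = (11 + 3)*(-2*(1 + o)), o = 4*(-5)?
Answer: 1/532 ≈ 0.0018797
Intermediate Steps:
o = -20
H = 532 (H = (11 + 3)*(-2*(1 - 20)) = 14*(-2*(-19)) = 14*38 = 532)
1/H = 1/532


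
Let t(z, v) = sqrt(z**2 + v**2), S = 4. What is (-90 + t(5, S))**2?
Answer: (90 - sqrt(41))**2 ≈ 6988.4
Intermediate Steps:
t(z, v) = sqrt(v**2 + z**2)
(-90 + t(5, S))**2 = (-90 + sqrt(4**2 + 5**2))**2 = (-90 + sqrt(16 + 25))**2 = (-90 + sqrt(41))**2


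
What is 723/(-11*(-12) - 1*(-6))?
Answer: 241/46 ≈ 5.2391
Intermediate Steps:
723/(-11*(-12) - 1*(-6)) = 723/(132 + 6) = 723/138 = 723*(1/138) = 241/46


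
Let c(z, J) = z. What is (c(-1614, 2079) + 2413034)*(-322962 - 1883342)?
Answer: -5320325591680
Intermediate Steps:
(c(-1614, 2079) + 2413034)*(-322962 - 1883342) = (-1614 + 2413034)*(-322962 - 1883342) = 2411420*(-2206304) = -5320325591680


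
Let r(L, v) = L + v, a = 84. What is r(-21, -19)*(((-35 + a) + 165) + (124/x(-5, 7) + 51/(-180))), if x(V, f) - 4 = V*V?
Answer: -758614/87 ≈ -8719.7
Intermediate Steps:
x(V, f) = 4 + V² (x(V, f) = 4 + V*V = 4 + V²)
r(-21, -19)*(((-35 + a) + 165) + (124/x(-5, 7) + 51/(-180))) = (-21 - 19)*(((-35 + 84) + 165) + (124/(4 + (-5)²) + 51/(-180))) = -40*((49 + 165) + (124/(4 + 25) + 51*(-1/180))) = -40*(214 + (124/29 - 17/60)) = -40*(214 + 6947/1740) = -40*379307/1740 = -758614/87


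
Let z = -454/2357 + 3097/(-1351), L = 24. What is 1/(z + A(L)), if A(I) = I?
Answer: 3184307/68510385 ≈ 0.046479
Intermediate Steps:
z = -7912983/3184307 (z = -454*1/2357 + 3097*(-1/1351) = -454/2357 - 3097/1351 = -7912983/3184307 ≈ -2.4850)
1/(z + A(L)) = 1/(-7912983/3184307 + 24) = 1/(68510385/3184307) = 3184307/68510385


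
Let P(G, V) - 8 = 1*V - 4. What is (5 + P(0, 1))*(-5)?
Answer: -50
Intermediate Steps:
P(G, V) = 4 + V (P(G, V) = 8 + (1*V - 4) = 8 + (V - 4) = 8 + (-4 + V) = 4 + V)
(5 + P(0, 1))*(-5) = (5 + (4 + 1))*(-5) = (5 + 5)*(-5) = 10*(-5) = -50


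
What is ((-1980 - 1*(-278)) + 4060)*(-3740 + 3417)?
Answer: -761634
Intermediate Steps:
((-1980 - 1*(-278)) + 4060)*(-3740 + 3417) = ((-1980 + 278) + 4060)*(-323) = (-1702 + 4060)*(-323) = 2358*(-323) = -761634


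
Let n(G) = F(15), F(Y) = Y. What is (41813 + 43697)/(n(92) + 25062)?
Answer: 85510/25077 ≈ 3.4099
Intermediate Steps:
n(G) = 15
(41813 + 43697)/(n(92) + 25062) = (41813 + 43697)/(15 + 25062) = 85510/25077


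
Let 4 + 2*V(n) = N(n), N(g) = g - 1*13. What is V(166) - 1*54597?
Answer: -109045/2 ≈ -54523.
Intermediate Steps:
N(g) = -13 + g (N(g) = g - 13 = -13 + g)
V(n) = -17/2 + n/2 (V(n) = -2 + (-13 + n)/2 = -2 + (-13/2 + n/2) = -17/2 + n/2)
V(166) - 1*54597 = (-17/2 + (½)*166) - 1*54597 = (-17/2 + 83) - 54597 = 149/2 - 54597 = -109045/2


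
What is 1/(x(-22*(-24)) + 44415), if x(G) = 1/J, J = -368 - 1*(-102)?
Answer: 266/11814389 ≈ 2.2515e-5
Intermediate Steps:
J = -266 (J = -368 + 102 = -266)
x(G) = -1/266 (x(G) = 1/(-266) = -1/266)
1/(x(-22*(-24)) + 44415) = 1/(-1/266 + 44415) = 1/(11814389/266) = 266/11814389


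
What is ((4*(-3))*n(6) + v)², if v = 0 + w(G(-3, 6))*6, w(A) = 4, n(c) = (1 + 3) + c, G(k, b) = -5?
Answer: 9216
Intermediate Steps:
n(c) = 4 + c
v = 24 (v = 0 + 4*6 = 0 + 24 = 24)
((4*(-3))*n(6) + v)² = ((4*(-3))*(4 + 6) + 24)² = (-12*10 + 24)² = (-120 + 24)² = (-96)² = 9216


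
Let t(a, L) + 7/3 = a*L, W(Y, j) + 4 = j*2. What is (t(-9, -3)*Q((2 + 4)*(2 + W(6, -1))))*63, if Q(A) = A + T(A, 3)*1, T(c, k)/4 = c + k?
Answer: -167832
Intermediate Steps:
W(Y, j) = -4 + 2*j (W(Y, j) = -4 + j*2 = -4 + 2*j)
t(a, L) = -7/3 + L*a (t(a, L) = -7/3 + a*L = -7/3 + L*a)
T(c, k) = 4*c + 4*k (T(c, k) = 4*(c + k) = 4*c + 4*k)
Q(A) = 12 + 5*A (Q(A) = A + (4*A + 4*3)*1 = A + (4*A + 12)*1 = A + (12 + 4*A)*1 = A + (12 + 4*A) = 12 + 5*A)
(t(-9, -3)*Q((2 + 4)*(2 + W(6, -1))))*63 = ((-7/3 - 3*(-9))*(12 + 5*((2 + 4)*(2 + (-4 + 2*(-1))))))*63 = ((-7/3 + 27)*(12 + 5*(6*(2 + (-4 - 2)))))*63 = (74*(12 + 5*(6*(2 - 6)))/3)*63 = (74*(12 + 5*(6*(-4)))/3)*63 = (74*(12 + 5*(-24))/3)*63 = (74*(12 - 120)/3)*63 = ((74/3)*(-108))*63 = -2664*63 = -167832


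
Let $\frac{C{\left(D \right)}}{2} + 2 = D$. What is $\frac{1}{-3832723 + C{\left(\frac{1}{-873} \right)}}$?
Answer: $- \frac{873}{3345970673} \approx -2.6091 \cdot 10^{-7}$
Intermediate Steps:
$C{\left(D \right)} = -4 + 2 D$
$\frac{1}{-3832723 + C{\left(\frac{1}{-873} \right)}} = \frac{1}{-3832723 - \left(4 - \frac{2}{-873}\right)} = \frac{1}{-3832723 + \left(-4 + 2 \left(- \frac{1}{873}\right)\right)} = \frac{1}{-3832723 - \frac{3494}{873}} = \frac{1}{- \frac{3345970673}{873}} = - \frac{873}{3345970673}$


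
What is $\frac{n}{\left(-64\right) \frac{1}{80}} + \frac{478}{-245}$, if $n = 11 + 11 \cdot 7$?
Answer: $- \frac{27428}{245} \approx -111.95$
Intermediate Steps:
$n = 88$ ($n = 11 + 77 = 88$)
$\frac{n}{\left(-64\right) \frac{1}{80}} + \frac{478}{-245} = \frac{88}{\left(-64\right) \frac{1}{80}} + \frac{478}{-245} = \frac{88}{\left(-64\right) \frac{1}{80}} + 478 \left(- \frac{1}{245}\right) = \frac{88}{- \frac{4}{5}} - \frac{478}{245} = 88 \left(- \frac{5}{4}\right) - \frac{478}{245} = -110 - \frac{478}{245} = - \frac{27428}{245}$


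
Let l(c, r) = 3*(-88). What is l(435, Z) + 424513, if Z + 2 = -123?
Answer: 424249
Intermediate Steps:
Z = -125 (Z = -2 - 123 = -125)
l(c, r) = -264
l(435, Z) + 424513 = -264 + 424513 = 424249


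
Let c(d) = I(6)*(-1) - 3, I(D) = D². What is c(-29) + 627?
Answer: 588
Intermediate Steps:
c(d) = -39 (c(d) = 6²*(-1) - 3 = 36*(-1) - 3 = -36 - 3 = -39)
c(-29) + 627 = -39 + 627 = 588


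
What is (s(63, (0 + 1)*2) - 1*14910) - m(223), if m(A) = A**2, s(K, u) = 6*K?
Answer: -64261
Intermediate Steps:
(s(63, (0 + 1)*2) - 1*14910) - m(223) = (6*63 - 1*14910) - 1*223**2 = (378 - 14910) - 1*49729 = -14532 - 49729 = -64261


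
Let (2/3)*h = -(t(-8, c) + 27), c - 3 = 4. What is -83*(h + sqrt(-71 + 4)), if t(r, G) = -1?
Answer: 3237 - 83*I*sqrt(67) ≈ 3237.0 - 679.38*I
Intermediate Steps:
c = 7 (c = 3 + 4 = 7)
h = -39 (h = 3*(-(-1 + 27))/2 = 3*(-1*26)/2 = (3/2)*(-26) = -39)
-83*(h + sqrt(-71 + 4)) = -83*(-39 + sqrt(-71 + 4)) = -83*(-39 + sqrt(-67)) = -83*(-39 + I*sqrt(67)) = 3237 - 83*I*sqrt(67)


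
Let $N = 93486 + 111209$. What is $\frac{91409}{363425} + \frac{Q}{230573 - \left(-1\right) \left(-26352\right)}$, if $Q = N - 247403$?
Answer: $\frac{3146482489}{74219016925} \approx 0.042395$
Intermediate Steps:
$N = 204695$
$Q = -42708$ ($Q = 204695 - 247403 = -42708$)
$\frac{91409}{363425} + \frac{Q}{230573 - \left(-1\right) \left(-26352\right)} = \frac{91409}{363425} - \frac{42708}{230573 - \left(-1\right) \left(-26352\right)} = 91409 \cdot \frac{1}{363425} - \frac{42708}{230573 - 26352} = \frac{91409}{363425} - \frac{42708}{230573 - 26352} = \frac{91409}{363425} - \frac{42708}{204221} = \frac{3146482489}{74219016925}$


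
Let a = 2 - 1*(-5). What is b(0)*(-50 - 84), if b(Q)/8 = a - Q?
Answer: -7504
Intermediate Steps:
a = 7 (a = 2 + 5 = 7)
b(Q) = 56 - 8*Q (b(Q) = 8*(7 - Q) = 56 - 8*Q)
b(0)*(-50 - 84) = (56 - 8*0)*(-50 - 84) = (56 + 0)*(-134) = 56*(-134) = -7504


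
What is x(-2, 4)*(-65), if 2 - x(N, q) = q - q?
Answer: -130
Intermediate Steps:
x(N, q) = 2 (x(N, q) = 2 - (q - q) = 2 - 1*0 = 2 + 0 = 2)
x(-2, 4)*(-65) = 2*(-65) = -130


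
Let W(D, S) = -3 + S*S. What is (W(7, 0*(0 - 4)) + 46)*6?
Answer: 258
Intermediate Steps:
W(D, S) = -3 + S**2
(W(7, 0*(0 - 4)) + 46)*6 = ((-3 + (0*(0 - 4))**2) + 46)*6 = ((-3 + (0*(-4))**2) + 46)*6 = ((-3 + 0**2) + 46)*6 = ((-3 + 0) + 46)*6 = (-3 + 46)*6 = 43*6 = 258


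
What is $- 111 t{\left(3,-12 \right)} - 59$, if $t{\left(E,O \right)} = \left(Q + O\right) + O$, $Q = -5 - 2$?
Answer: $3382$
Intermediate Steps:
$Q = -7$ ($Q = -5 - 2 = -7$)
$t{\left(E,O \right)} = -7 + 2 O$ ($t{\left(E,O \right)} = \left(-7 + O\right) + O = -7 + 2 O$)
$- 111 t{\left(3,-12 \right)} - 59 = - 111 \left(-7 + 2 \left(-12\right)\right) - 59 = - 111 \left(-7 - 24\right) - 59 = \left(-111\right) \left(-31\right) - 59 = 3441 - 59 = 3382$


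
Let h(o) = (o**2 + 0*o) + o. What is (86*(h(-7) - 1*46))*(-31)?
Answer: 10664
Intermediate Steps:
h(o) = o + o**2 (h(o) = (o**2 + 0) + o = o**2 + o = o + o**2)
(86*(h(-7) - 1*46))*(-31) = (86*(-7*(1 - 7) - 1*46))*(-31) = (86*(-7*(-6) - 46))*(-31) = (86*(42 - 46))*(-31) = (86*(-4))*(-31) = -344*(-31) = 10664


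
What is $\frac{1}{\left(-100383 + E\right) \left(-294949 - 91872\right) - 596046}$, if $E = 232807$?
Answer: $- \frac{1}{51224980150} \approx -1.9522 \cdot 10^{-11}$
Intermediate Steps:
$\frac{1}{\left(-100383 + E\right) \left(-294949 - 91872\right) - 596046} = \frac{1}{\left(-100383 + 232807\right) \left(-294949 - 91872\right) - 596046} = \frac{1}{132424 \left(-386821\right) - 596046} = \frac{1}{-51224384104 - 596046} = \frac{1}{-51224980150} = - \frac{1}{51224980150}$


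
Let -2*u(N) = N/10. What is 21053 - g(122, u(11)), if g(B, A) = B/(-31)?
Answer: 652765/31 ≈ 21057.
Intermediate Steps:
u(N) = -N/20 (u(N) = -N/(2*10) = -N/20)
g(B, A) = -B/31 (g(B, A) = B*(-1/31) = -B/31)
21053 - g(122, u(11)) = 21053 - (-1)*122/31 = 21053 - 1*(-122/31) = 21053 + 122/31 = 652765/31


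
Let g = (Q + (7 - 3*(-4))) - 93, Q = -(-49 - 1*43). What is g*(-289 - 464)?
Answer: -13554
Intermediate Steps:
Q = 92 (Q = -(-49 - 43) = -1*(-92) = 92)
g = 18 (g = (92 + (7 - 3*(-4))) - 93 = (92 + (7 + 12)) - 93 = (92 + 19) - 93 = 111 - 93 = 18)
g*(-289 - 464) = 18*(-289 - 464) = 18*(-753) = -13554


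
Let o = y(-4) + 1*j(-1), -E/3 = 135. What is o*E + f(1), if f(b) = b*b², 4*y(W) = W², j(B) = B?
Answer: -1214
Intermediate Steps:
y(W) = W²/4
f(b) = b³
E = -405 (E = -3*135 = -405)
o = 3 (o = (¼)*(-4)² + 1*(-1) = (¼)*16 - 1 = 4 - 1 = 3)
o*E + f(1) = 3*(-405) + 1³ = -1215 + 1 = -1214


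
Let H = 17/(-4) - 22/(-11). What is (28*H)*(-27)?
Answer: 1701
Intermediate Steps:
H = -9/4 (H = 17*(-¼) - 22*(-1/11) = -17/4 + 2 = -9/4 ≈ -2.2500)
(28*H)*(-27) = (28*(-9/4))*(-27) = -63*(-27) = 1701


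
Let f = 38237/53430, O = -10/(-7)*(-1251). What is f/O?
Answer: -267659/668409300 ≈ -0.00040044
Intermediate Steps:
O = -12510/7 (O = -10*(-⅐)*(-1251) = (10/7)*(-1251) = -12510/7 ≈ -1787.1)
f = 38237/53430 (f = 38237*(1/53430) = 38237/53430 ≈ 0.71565)
f/O = 38237/(53430*(-12510/7)) = (38237/53430)*(-7/12510) = -267659/668409300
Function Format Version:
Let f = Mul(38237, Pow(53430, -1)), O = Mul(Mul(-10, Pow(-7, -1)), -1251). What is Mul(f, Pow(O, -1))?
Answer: Rational(-267659, 668409300) ≈ -0.00040044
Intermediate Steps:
O = Rational(-12510, 7) (O = Mul(Mul(-10, Rational(-1, 7)), -1251) = Mul(Rational(10, 7), -1251) = Rational(-12510, 7) ≈ -1787.1)
f = Rational(38237, 53430) (f = Mul(38237, Rational(1, 53430)) = Rational(38237, 53430) ≈ 0.71565)
Mul(f, Pow(O, -1)) = Mul(Rational(38237, 53430), Pow(Rational(-12510, 7), -1)) = Mul(Rational(38237, 53430), Rational(-7, 12510)) = Rational(-267659, 668409300)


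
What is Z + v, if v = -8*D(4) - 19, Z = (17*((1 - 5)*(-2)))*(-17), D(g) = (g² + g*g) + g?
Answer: -2619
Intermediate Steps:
D(g) = g + 2*g² (D(g) = (g² + g²) + g = 2*g² + g = g + 2*g²)
Z = -2312 (Z = (17*(-4*(-2)))*(-17) = (17*8)*(-17) = 136*(-17) = -2312)
v = -307 (v = -32*(1 + 2*4) - 19 = -32*(1 + 8) - 19 = -32*9 - 19 = -8*36 - 19 = -288 - 19 = -307)
Z + v = -2312 - 307 = -2619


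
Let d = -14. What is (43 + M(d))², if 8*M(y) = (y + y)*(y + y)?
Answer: 19881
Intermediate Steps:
M(y) = y²/2 (M(y) = ((y + y)*(y + y))/8 = ((2*y)*(2*y))/8 = (4*y²)/8 = y²/2)
(43 + M(d))² = (43 + (½)*(-14)²)² = (43 + (½)*196)² = (43 + 98)² = 141² = 19881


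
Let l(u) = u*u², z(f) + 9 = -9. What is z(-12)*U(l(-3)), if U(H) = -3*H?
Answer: -1458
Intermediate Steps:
z(f) = -18 (z(f) = -9 - 9 = -18)
l(u) = u³
z(-12)*U(l(-3)) = -(-54)*(-3)³ = -(-54)*(-27) = -18*81 = -1458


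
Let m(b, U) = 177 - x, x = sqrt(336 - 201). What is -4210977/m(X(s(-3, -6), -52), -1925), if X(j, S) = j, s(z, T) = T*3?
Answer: -82815881/3466 - 1403659*sqrt(15)/3466 ≈ -25462.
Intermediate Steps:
s(z, T) = 3*T
x = 3*sqrt(15) (x = sqrt(135) = 3*sqrt(15) ≈ 11.619)
m(b, U) = 177 - 3*sqrt(15)
-4210977/m(X(s(-3, -6), -52), -1925) = -4210977/(177 - 3*sqrt(15))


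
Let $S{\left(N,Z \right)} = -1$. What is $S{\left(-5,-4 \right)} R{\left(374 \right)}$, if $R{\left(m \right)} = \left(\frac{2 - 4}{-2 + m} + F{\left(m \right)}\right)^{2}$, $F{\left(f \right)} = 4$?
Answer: $- \frac{552049}{34596} \approx -15.957$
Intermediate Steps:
$R{\left(m \right)} = \left(4 - \frac{2}{-2 + m}\right)^{2}$ ($R{\left(m \right)} = \left(\frac{2 - 4}{-2 + m} + 4\right)^{2} = \left(- \frac{2}{-2 + m} + 4\right)^{2} = \left(4 - \frac{2}{-2 + m}\right)^{2}$)
$S{\left(-5,-4 \right)} R{\left(374 \right)} = - \frac{4 \left(-5 + 2 \cdot 374\right)^{2}}{\left(-2 + 374\right)^{2}} = - \frac{4 \left(-5 + 748\right)^{2}}{138384} = - \frac{4 \cdot 743^{2}}{138384} = - \frac{4 \cdot 552049}{138384} = \left(-1\right) \frac{552049}{34596} = - \frac{552049}{34596}$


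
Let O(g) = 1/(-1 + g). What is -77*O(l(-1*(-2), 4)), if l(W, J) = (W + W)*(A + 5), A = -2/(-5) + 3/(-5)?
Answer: -55/13 ≈ -4.2308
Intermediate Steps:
A = -1/5 (A = -2*(-1/5) + 3*(-1/5) = 2/5 - 3/5 = -1/5 ≈ -0.20000)
l(W, J) = 48*W/5 (l(W, J) = (W + W)*(-1/5 + 5) = (2*W)*(24/5) = 48*W/5)
-77*O(l(-1*(-2), 4)) = -77/(-1 + 48*(-1*(-2))/5) = -77/(-1 + (48/5)*2) = -77/(-1 + 96/5) = -77/91/5 = -77*5/91 = -55/13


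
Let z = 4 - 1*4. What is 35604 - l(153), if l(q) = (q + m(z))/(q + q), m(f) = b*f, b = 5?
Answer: 71207/2 ≈ 35604.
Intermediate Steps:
z = 0 (z = 4 - 4 = 0)
m(f) = 5*f
l(q) = ½ (l(q) = (q + 5*0)/(q + q) = (q + 0)/((2*q)) = q*(1/(2*q)) = ½)
35604 - l(153) = 35604 - 1*½ = 35604 - ½ = 71207/2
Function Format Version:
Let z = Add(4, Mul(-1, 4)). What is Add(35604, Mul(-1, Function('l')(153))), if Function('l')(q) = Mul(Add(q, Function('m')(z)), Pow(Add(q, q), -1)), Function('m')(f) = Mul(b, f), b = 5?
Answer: Rational(71207, 2) ≈ 35604.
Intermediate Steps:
z = 0 (z = Add(4, -4) = 0)
Function('m')(f) = Mul(5, f)
Function('l')(q) = Rational(1, 2) (Function('l')(q) = Mul(Add(q, Mul(5, 0)), Pow(Add(q, q), -1)) = Mul(Add(q, 0), Pow(Mul(2, q), -1)) = Mul(q, Mul(Rational(1, 2), Pow(q, -1))) = Rational(1, 2))
Add(35604, Mul(-1, Function('l')(153))) = Add(35604, Mul(-1, Rational(1, 2))) = Add(35604, Rational(-1, 2)) = Rational(71207, 2)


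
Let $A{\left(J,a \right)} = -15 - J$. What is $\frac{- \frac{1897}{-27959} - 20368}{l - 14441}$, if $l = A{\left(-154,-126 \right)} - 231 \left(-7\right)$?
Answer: $\frac{113893403}{70931983} \approx 1.6057$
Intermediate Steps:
$l = 1756$ ($l = \left(-15 - -154\right) - 231 \left(-7\right) = \left(-15 + 154\right) - -1617 = 139 + 1617 = 1756$)
$\frac{- \frac{1897}{-27959} - 20368}{l - 14441} = \frac{- \frac{1897}{-27959} - 20368}{1756 - 14441} = \frac{\left(-1897\right) \left(- \frac{1}{27959}\right) - 20368}{-12685} = \left(\frac{1897}{27959} - 20368\right) \left(- \frac{1}{12685}\right) = \left(- \frac{569467015}{27959}\right) \left(- \frac{1}{12685}\right) = \frac{113893403}{70931983}$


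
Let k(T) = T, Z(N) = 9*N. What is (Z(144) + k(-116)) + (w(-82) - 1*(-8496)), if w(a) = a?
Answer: 9594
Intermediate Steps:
(Z(144) + k(-116)) + (w(-82) - 1*(-8496)) = (9*144 - 116) + (-82 - 1*(-8496)) = (1296 - 116) + (-82 + 8496) = 1180 + 8414 = 9594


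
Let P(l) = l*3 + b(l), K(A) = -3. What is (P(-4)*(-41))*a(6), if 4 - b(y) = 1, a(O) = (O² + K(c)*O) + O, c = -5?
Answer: 8856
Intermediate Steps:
a(O) = O² - 2*O (a(O) = (O² - 3*O) + O = O² - 2*O)
b(y) = 3 (b(y) = 4 - 1*1 = 4 - 1 = 3)
P(l) = 3 + 3*l (P(l) = l*3 + 3 = 3*l + 3 = 3 + 3*l)
(P(-4)*(-41))*a(6) = ((3 + 3*(-4))*(-41))*(6*(-2 + 6)) = ((3 - 12)*(-41))*(6*4) = -9*(-41)*24 = 369*24 = 8856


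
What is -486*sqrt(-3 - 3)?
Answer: -486*I*sqrt(6) ≈ -1190.5*I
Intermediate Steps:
-486*sqrt(-3 - 3) = -486*I*sqrt(6)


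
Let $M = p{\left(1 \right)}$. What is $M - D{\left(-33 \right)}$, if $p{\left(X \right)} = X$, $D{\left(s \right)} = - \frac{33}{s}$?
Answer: $0$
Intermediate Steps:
$M = 1$
$M - D{\left(-33 \right)} = 1 - - \frac{33}{-33} = 1 - \left(-33\right) \left(- \frac{1}{33}\right) = 1 - 1 = 0$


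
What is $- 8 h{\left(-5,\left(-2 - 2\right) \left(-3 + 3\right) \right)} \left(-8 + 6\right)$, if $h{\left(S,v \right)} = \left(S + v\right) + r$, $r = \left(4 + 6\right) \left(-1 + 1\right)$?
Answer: $-80$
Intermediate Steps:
$r = 0$ ($r = 10 \cdot 0 = 0$)
$h{\left(S,v \right)} = S + v$ ($h{\left(S,v \right)} = \left(S + v\right) + 0 = S + v$)
$- 8 h{\left(-5,\left(-2 - 2\right) \left(-3 + 3\right) \right)} \left(-8 + 6\right) = - 8 \left(-5 + \left(-2 - 2\right) \left(-3 + 3\right)\right) \left(-8 + 6\right) = - 8 \left(-5 - 0\right) \left(-2\right) = - 8 \left(-5 + 0\right) \left(-2\right) = \left(-8\right) \left(-5\right) \left(-2\right) = 40 \left(-2\right) = -80$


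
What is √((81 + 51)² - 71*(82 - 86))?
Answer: 2*√4427 ≈ 133.07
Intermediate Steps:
√((81 + 51)² - 71*(82 - 86)) = √(132² - 71*(-4)) = √(17424 + 284) = √17708 = 2*√4427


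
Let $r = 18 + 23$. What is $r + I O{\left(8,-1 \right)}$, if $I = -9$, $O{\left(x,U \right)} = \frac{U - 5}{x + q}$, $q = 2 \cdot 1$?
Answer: $\frac{232}{5} \approx 46.4$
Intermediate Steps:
$r = 41$
$q = 2$
$O{\left(x,U \right)} = \frac{-5 + U}{2 + x}$ ($O{\left(x,U \right)} = \frac{U - 5}{x + 2} = \frac{-5 + U}{2 + x}$)
$r + I O{\left(8,-1 \right)} = 41 - 9 \frac{-5 - 1}{2 + 8} = 41 - 9 \cdot \frac{1}{10} \left(-6\right) = 41 - - \frac{27}{5} = 41 + \frac{27}{5} = \frac{232}{5}$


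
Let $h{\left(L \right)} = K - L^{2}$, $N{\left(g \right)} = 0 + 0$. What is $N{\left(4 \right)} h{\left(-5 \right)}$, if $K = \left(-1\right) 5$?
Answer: $0$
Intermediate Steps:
$N{\left(g \right)} = 0$
$K = -5$
$h{\left(L \right)} = -5 - L^{2}$
$N{\left(4 \right)} h{\left(-5 \right)} = 0 \left(-5 - \left(-5\right)^{2}\right) = 0 \left(-5 - 25\right) = 0 \left(-30\right) = 0$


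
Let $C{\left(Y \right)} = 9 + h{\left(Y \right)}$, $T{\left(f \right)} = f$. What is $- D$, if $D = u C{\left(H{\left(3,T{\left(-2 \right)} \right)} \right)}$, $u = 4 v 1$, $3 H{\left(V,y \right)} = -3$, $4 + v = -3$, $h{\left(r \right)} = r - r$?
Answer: $252$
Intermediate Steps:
$h{\left(r \right)} = 0$
$v = -7$ ($v = -4 - 3 = -7$)
$H{\left(V,y \right)} = -1$ ($H{\left(V,y \right)} = \frac{1}{3} \left(-3\right) = -1$)
$C{\left(Y \right)} = 9$ ($C{\left(Y \right)} = 9 + 0 = 9$)
$u = -28$ ($u = 4 \left(-7\right) 1 = \left(-28\right) 1 = -28$)
$D = -252$ ($D = \left(-28\right) 9 = -252$)
$- D = \left(-1\right) \left(-252\right) = 252$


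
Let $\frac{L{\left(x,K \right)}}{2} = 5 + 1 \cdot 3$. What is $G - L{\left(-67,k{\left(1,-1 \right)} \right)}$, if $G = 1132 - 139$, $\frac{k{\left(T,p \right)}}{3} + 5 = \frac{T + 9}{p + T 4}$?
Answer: $977$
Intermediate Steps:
$k{\left(T,p \right)} = -15 + \frac{3 \left(9 + T\right)}{p + 4 T}$ ($k{\left(T,p \right)} = -15 + 3 \frac{T + 9}{p + T 4} = -15 + 3 \frac{9 + T}{p + 4 T} = -15 + \frac{3 \left(9 + T\right)}{p + 4 T}$)
$G = 993$ ($G = 1132 - 139 = 993$)
$L{\left(x,K \right)} = 16$ ($L{\left(x,K \right)} = 2 \left(5 + 1 \cdot 3\right) = 2 \left(5 + 3\right) = 2 \cdot 8 = 16$)
$G - L{\left(-67,k{\left(1,-1 \right)} \right)} = 993 - 16 = 977$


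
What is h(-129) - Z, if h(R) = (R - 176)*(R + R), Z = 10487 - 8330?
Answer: 76533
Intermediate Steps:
Z = 2157
h(R) = 2*R*(-176 + R) (h(R) = (-176 + R)*(2*R) = 2*R*(-176 + R))
h(-129) - Z = 2*(-129)*(-176 - 129) - 1*2157 = 2*(-129)*(-305) - 2157 = 78690 - 2157 = 76533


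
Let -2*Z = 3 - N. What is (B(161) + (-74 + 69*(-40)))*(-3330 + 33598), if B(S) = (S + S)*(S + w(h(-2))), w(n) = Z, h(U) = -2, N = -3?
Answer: 1454135256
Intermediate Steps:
Z = -3 (Z = -(3 - 1*(-3))/2 = -(3 + 3)/2 = -1/2*6 = -3)
w(n) = -3
B(S) = 2*S*(-3 + S) (B(S) = (S + S)*(S - 3) = (2*S)*(-3 + S) = 2*S*(-3 + S))
(B(161) + (-74 + 69*(-40)))*(-3330 + 33598) = (2*161*(-3 + 161) + (-74 + 69*(-40)))*(-3330 + 33598) = (2*161*158 + (-74 - 2760))*30268 = (50876 - 2834)*30268 = 48042*30268 = 1454135256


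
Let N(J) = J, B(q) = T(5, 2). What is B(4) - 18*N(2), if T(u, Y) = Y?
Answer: -34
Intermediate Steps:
B(q) = 2
B(4) - 18*N(2) = 2 - 18*2 = 2 - 36 = -34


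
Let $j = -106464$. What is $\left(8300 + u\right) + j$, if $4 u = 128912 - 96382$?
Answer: $- \frac{180063}{2} \approx -90032.0$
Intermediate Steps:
$u = \frac{16265}{2}$ ($u = \frac{128912 - 96382}{4} = \frac{1}{4} \cdot 32530 = \frac{16265}{2} \approx 8132.5$)
$\left(8300 + u\right) + j = \left(8300 + \frac{16265}{2}\right) - 106464 = \frac{32865}{2} - 106464 = - \frac{180063}{2}$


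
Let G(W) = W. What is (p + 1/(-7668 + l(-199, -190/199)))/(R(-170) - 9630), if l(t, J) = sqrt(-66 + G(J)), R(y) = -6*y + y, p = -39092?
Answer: 114352504184183/25683387480500 + I*sqrt(662869)/51366774961000 ≈ 4.4524 + 1.585e-11*I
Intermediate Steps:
R(y) = -5*y
l(t, J) = sqrt(-66 + J)
(p + 1/(-7668 + l(-199, -190/199)))/(R(-170) - 9630) = (-39092 + 1/(-7668 + sqrt(-66 - 190/199)))/(-5*(-170) - 9630) = (-39092 + 1/(-7668 + sqrt(-66 - 190*1/199)))/(850 - 9630) = (-39092 + 1/(-7668 + sqrt(-66 - 190/199)))/(-8780) = (-39092 + 1/(-7668 + sqrt(-13324/199)))*(-1/8780) = (-39092 + 1/(-7668 + 2*I*sqrt(662869)/199))*(-1/8780) = 9773/2195 - 1/(8780*(-7668 + 2*I*sqrt(662869)/199))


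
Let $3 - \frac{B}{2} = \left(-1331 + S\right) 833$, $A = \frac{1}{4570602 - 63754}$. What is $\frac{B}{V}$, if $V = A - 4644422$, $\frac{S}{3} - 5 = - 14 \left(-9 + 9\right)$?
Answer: $- \frac{161985130816}{343142688555} \approx -0.47206$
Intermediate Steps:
$S = 15$ ($S = 15 + 3 \left(- 14 \left(-9 + 9\right)\right) = 15 + 3 \left(\left(-14\right) 0\right) = 15 + 3 \cdot 0 = 15 + 0 = 15$)
$A = \frac{1}{4506848} \approx 2.2188 \cdot 10^{-7}$
$V = - \frac{20931704001855}{4506848}$ ($V = \frac{1}{4506848} - 4644422 = - \frac{20931704001855}{4506848} \approx -4.6444 \cdot 10^{6}$)
$B = 2192462$ ($B = 6 - 2 \left(-1331 + 15\right) 833 = 6 - 2 \left(\left(-1316\right) 833\right) = 6 - -2192456 = 6 + 2192456 = 2192462$)
$\frac{B}{V} = \frac{2192462}{- \frac{20931704001855}{4506848}} = 2192462 \left(- \frac{4506848}{20931704001855}\right) = - \frac{161985130816}{343142688555}$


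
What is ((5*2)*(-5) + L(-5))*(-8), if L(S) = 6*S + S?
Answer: 680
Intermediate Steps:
L(S) = 7*S
((5*2)*(-5) + L(-5))*(-8) = ((5*2)*(-5) + 7*(-5))*(-8) = (10*(-5) - 35)*(-8) = (-50 - 35)*(-8) = -85*(-8) = 680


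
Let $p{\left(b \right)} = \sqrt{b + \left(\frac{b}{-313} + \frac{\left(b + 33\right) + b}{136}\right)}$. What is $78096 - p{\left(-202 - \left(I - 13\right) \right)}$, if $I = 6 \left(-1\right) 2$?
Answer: $78096 - \frac{i \sqrt{80995591554}}{21284} \approx 78096.0 - 13.371 i$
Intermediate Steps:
$I = -12$ ($I = \left(-6\right) 2 = -12$)
$p{\left(b \right)} = \sqrt{\frac{33}{136} + \frac{21529 b}{21284}}$ ($p{\left(b \right)} = \sqrt{b + \left(b \left(- \frac{1}{313}\right) + \left(\left(33 + b\right) + b\right) \frac{1}{136}\right)} = \sqrt{b - \left(\frac{b}{313} - \left(33 + 2 b\right) \frac{1}{136}\right)} = \sqrt{b + \left(- \frac{b}{313} + \left(\frac{33}{136} + \frac{b}{68}\right)\right)} = \sqrt{b + \left(\frac{33}{136} + \frac{245 b}{21284}\right)} = \sqrt{\frac{33}{136} + \frac{21529 b}{21284}}$)
$78096 - p{\left(-202 - \left(I - 13\right) \right)} = 78096 - \frac{\sqrt{109921218 + 458223236 \left(-202 - \left(-12 - 13\right)\right)}}{21284} = 78096 - \frac{\sqrt{109921218 + 458223236 \left(-202 - -25\right)}}{21284} = 78096 - \frac{\sqrt{109921218 + 458223236 \left(-202 + 25\right)}}{21284} = 78096 - \frac{\sqrt{109921218 + 458223236 \left(-177\right)}}{21284} = 78096 - \frac{\sqrt{109921218 - 81105512772}}{21284} = 78096 - \frac{\sqrt{-80995591554}}{21284} = 78096 - \frac{i \sqrt{80995591554}}{21284}$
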